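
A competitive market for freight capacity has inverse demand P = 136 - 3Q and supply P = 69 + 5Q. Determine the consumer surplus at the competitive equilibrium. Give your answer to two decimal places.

105.21

Equilibrium: 136 - 3Q = 69 + 5Q, so Q* = 8.375 and P* = 110.875.
Consumer surplus is the triangle under demand above P*: (1/2)(8.375)(136 - 110.875) = (1/2)(8.375)(25.125) = 105.2109.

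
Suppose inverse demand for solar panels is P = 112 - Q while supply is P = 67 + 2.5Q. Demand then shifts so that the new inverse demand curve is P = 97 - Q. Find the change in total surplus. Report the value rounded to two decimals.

Initial equilibrium: Q_0 = 12.8571, P_0 = 99.1429; CS_0 = (1/2)(12.8571)(12.8571) = 82.6531, PS_0 = (1/2)(12.8571)(32.1429) = 206.6327.
New equilibrium: 97 - Q = 67 + 2.5Q gives Q_1 = 8.5714, P_1 = 88.4286; CS_1 = 36.7347, PS_1 = 91.8367.
Change in total surplus = (36.7347 + 91.8367) - (82.6531 + 206.6327) = -160.7143.

-160.71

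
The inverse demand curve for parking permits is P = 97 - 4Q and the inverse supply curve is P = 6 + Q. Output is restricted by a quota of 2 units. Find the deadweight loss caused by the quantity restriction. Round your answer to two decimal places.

656.10

Without the quota, 97 - 4Q = 6 + Q gives Q* = 18.2.
At Q = 2 the demand price is 97 - 4(2) = 89 and the supply price is 6 + (2) = 8.
Deadweight loss is the triangle between the curves from 2 to 18.2: (1/2)(89 - 8)(18.2 - 2) = 656.1.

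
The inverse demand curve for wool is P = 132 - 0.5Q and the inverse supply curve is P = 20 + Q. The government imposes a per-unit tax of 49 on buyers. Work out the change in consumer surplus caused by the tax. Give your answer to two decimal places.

Pre-tax equilibrium: 132 - 0.5Q = 20 + Q gives Q* = 74.6667, P* = 94.6667.
With the tax, buyers' net willingness to pay falls by 49: (132 - 49) - 0.5Q = 20 + Q, so Q_t = 42. Buyers pay P_b = 111; sellers receive P_s = P_b - 49 = 62.
Consumers lose the trapezoid between P* and P_b out to Q_t plus the triangle from Q_t to Q*: change in CS = 441 - 1393.7778 = -952.7778.

-952.78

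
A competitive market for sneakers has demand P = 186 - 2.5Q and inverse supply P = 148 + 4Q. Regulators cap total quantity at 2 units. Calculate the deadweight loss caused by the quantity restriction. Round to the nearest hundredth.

48.08

Unrestricted equilibrium: Q* = (186 - 148)/(2.5 + 4) = 5.8462.
At Q = 2 the demand price is 186 - 2.5(2) = 181 and the supply price is 148 + 4(2) = 156.
DWL = (1/2)(gap between curves at 2) x (Q* - 2) = (1/2)(25)(3.8462) = 48.0769.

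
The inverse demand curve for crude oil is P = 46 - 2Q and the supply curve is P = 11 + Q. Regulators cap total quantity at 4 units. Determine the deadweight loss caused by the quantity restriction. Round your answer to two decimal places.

88.17

Unrestricted equilibrium: Q* = (46 - 11)/(2 + 1) = 11.6667.
At Q = 4 the demand price is 46 - 2(4) = 38 and the supply price is 11 + (4) = 15.
Deadweight loss is the triangle between the curves from 4 to 11.6667: (1/2)(38 - 15)(11.6667 - 4) = 88.1667.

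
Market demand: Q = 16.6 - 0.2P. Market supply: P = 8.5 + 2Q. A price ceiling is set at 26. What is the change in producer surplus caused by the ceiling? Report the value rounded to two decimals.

Rewriting demand in inverse form: P = 83 - 5Q.
Free-market equilibrium: 83 - 5Q = 8.5 + 2Q gives Q* = 10.6429, P* = 29.7857.
At the ceiling price 26, quantity supplied is (26 - 8.5)/2 = 8.75; supply is the short side, so Q = 8.75 trades at P = 26.
PS goes from (1/2)(10.6429)(21.2857) = 113.2704 to 76.5625 (computed as (26 - 8.5)(8.75) - (1/2)(2)(8.75)^2), a change of -36.7079.

-36.71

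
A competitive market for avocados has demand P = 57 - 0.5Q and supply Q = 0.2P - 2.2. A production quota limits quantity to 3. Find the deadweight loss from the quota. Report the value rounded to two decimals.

Rewriting supply in inverse form: P = 11 + 5Q.
Without the quota, 57 - 0.5Q = 11 + 5Q gives Q* = 8.3636.
At Q = 3 the demand price is 57 - 0.5(3) = 55.5 and the supply price is 11 + 5(3) = 26.
DWL = (1/2)(gap between curves at 3) x (Q* - 3) = (1/2)(29.5)(5.3636) = 79.1136.

79.11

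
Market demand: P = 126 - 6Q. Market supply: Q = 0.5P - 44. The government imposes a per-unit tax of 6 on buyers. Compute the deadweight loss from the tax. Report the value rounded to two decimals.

2.25

Rewriting supply in inverse form: P = 88 + 2Q.
Without the tax, 126 - 6Q = 88 + 2Q so Q* = 4.75 and P* = 97.5.
With the tax, buyers' net willingness to pay falls by 6: (126 - 6) - 6Q = 88 + 2Q, so Q_t = 4. Buyers pay P_b = 102; sellers receive P_s = P_b - 6 = 96.
The welfare triangle lost has base Q* - Q_t = 0.75 and height t = 6, so DWL = (1/2)(0.75)(6) = 2.25.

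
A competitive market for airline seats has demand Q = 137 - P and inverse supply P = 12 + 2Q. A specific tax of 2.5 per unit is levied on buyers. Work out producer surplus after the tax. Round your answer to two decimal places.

1667.36

Rewriting demand in inverse form: P = 137 - Q.
Without the tax, 137 - Q = 12 + 2Q so Q* = 41.6667 and P* = 95.3333.
With the tax, buyers' net willingness to pay falls by 2.5: (137 - 2.5) - Q = 12 + 2Q, so Q_t = 40.8333. Buyers pay P_b = 96.1667; sellers receive P_s = P_b - 2.5 = 93.6667.
Producer surplus is the triangle above supply below P_s: (1/2)(40.8333)(93.6667 - 12) = 1667.3611.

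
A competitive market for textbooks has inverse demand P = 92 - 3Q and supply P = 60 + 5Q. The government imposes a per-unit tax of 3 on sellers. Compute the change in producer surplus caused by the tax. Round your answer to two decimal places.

-7.15

Without the tax, 92 - 3Q = 60 + 5Q so Q* = 4 and P* = 80.
With the tax, sellers need 3 more per unit: 92 - 3Q = 60 + 5Q + 3, so Q_t = 3.625. Buyers pay P_b = 81.125; sellers receive P_s = P_b - 3 = 78.125.
PS falls from (1/2)(4)(20) = 40 to (1/2)(3.625)(18.125) = 32.8516, a change of -7.1484.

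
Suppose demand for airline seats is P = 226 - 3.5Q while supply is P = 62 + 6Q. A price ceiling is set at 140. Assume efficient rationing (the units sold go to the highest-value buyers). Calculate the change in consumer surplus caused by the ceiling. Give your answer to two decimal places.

300.72

Free-market equilibrium: 226 - 3.5Q = 62 + 6Q gives Q* = 17.2632, P* = 165.5789.
At P = 140, sellers supply (140 - 62)/6 = 13 while buyers want more, so the quantity traded is 13 at price 140.
CS goes from (1/2)(17.2632)(60.4211) = 521.5291 to 822.25 (computed as (226 - 140)(13) - (1/2)(3.5)(13)^2), a change of 300.7209.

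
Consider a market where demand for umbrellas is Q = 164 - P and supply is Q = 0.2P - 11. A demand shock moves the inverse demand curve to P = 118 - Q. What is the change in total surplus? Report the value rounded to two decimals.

Rewriting demand in inverse form: P = 164 - Q.
Rewriting supply in inverse form: P = 55 + 5Q.
Initial equilibrium: Q_0 = 18.1667, P_0 = 145.8333; CS_0 = (1/2)(18.1667)(18.1667) = 165.0139, PS_0 = (1/2)(18.1667)(90.8333) = 825.0694.
New equilibrium: 118 - Q = 55 + 5Q gives Q_1 = 10.5, P_1 = 107.5; CS_1 = 55.125, PS_1 = 275.625.
Change in total surplus = (55.125 + 275.625) - (165.0139 + 825.0694) = -659.3333.

-659.33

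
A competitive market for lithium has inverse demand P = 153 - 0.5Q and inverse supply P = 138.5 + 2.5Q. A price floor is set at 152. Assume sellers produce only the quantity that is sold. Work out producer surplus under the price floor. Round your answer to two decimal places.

22.00

Free-market equilibrium: 153 - 0.5Q = 138.5 + 2.5Q gives Q* = 4.8333, P* = 150.5833.
At P = 152, buyers demand (153 - 152)/0.5 = 2 while sellers would supply more, so the quantity traded is 2 at price 152.
The supply price at Q = 2 is 143.5. PS is the trapezoid between 152 and supply over [0, 2]: (1/2)[(152 - 138.5) + (152 - 143.5)](2) = 22.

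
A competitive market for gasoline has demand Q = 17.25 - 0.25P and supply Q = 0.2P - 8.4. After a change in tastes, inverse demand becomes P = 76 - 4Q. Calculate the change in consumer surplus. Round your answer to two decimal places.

Rewriting demand in inverse form: P = 69 - 4Q.
Rewriting supply in inverse form: P = 42 + 5Q.
Initial equilibrium: Q_0 = 3, P_0 = 57; CS_0 = (1/2)(3)(12) = 18, PS_0 = (1/2)(3)(15) = 22.5.
New equilibrium: 76 - 4Q = 42 + 5Q gives Q_1 = 3.7778, P_1 = 60.8889; CS_1 = 28.5432, PS_1 = 35.679.
Change in consumer surplus = 28.5432 - 18 = 10.5432.

10.54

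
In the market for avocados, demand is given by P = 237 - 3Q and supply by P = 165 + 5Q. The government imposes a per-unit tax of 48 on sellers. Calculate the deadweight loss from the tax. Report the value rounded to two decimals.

Pre-tax equilibrium: 237 - 3Q = 165 + 5Q gives Q* = 9, P* = 210.
A tax on sellers shifts supply up by 48: 237 - 3Q = 165 + 5Q + 48, so Q_t = 3. Buyers pay P_b = 228; sellers receive P_s = P_b - 48 = 180.
The welfare triangle lost has base Q* - Q_t = 6 and height t = 48, so DWL = (1/2)(6)(48) = 144.

144.00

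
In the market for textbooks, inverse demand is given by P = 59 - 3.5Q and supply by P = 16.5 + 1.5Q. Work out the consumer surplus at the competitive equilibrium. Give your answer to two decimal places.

126.44

Setting demand equal to supply, 42.5 = 5Q, so Q* = 8.5 and P* = 29.25.
Consumer surplus is the triangle under demand above P*: (1/2)(8.5)(59 - 29.25) = (1/2)(8.5)(29.75) = 126.4375.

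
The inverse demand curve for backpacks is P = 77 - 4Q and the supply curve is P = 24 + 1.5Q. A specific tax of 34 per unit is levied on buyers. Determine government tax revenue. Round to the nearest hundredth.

117.45

Pre-tax equilibrium: 77 - 4Q = 24 + 1.5Q gives Q* = 9.6364, P* = 38.4545.
With the tax, buyers' net willingness to pay falls by 34: (77 - 34) - 4Q = 24 + 1.5Q, so Q_t = 3.4545. Buyers pay P_b = 63.1818; sellers receive P_s = P_b - 34 = 29.1818.
Tax revenue = t x Q_t = 34 x 3.4545 = 117.4545.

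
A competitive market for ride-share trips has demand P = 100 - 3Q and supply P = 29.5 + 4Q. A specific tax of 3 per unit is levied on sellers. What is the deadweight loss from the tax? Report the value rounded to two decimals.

0.64

Pre-tax equilibrium: 100 - 3Q = 29.5 + 4Q gives Q* = 10.0714, P* = 69.7857.
With the tax, sellers need 3 more per unit: 100 - 3Q = 29.5 + 4Q + 3, so Q_t = 9.6429. Buyers pay P_b = 71.0714; sellers receive P_s = P_b - 3 = 68.0714.
Deadweight loss is the triangle between the curves from Q_t to Q*: (1/2)(10.0714 - 9.6429)(3) = 0.6429.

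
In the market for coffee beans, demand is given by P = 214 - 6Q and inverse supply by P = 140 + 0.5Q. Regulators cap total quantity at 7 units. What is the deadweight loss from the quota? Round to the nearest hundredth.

Unrestricted equilibrium: Q* = (214 - 140)/(6 + 0.5) = 11.3846.
At Q = 7 the demand price is 214 - 6(7) = 172 and the supply price is 140 + 0.5(7) = 143.5.
DWL = (1/2)(gap between curves at 7) x (Q* - 7) = (1/2)(28.5)(4.3846) = 62.4808.

62.48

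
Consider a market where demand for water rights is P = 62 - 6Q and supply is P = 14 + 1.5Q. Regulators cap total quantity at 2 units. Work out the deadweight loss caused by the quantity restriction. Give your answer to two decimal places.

72.60

Unrestricted equilibrium: Q* = (62 - 14)/(6 + 1.5) = 6.4.
At Q = 2 the demand price is 62 - 6(2) = 50 and the supply price is 14 + 1.5(2) = 17.
DWL = (1/2)(gap between curves at 2) x (Q* - 2) = (1/2)(33)(4.4) = 72.6.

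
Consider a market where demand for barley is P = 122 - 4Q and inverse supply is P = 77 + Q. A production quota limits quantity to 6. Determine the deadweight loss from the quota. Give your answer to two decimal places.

Unrestricted equilibrium: Q* = (122 - 77)/(4 + 1) = 9.
At Q = 6 the demand price is 122 - 4(6) = 98 and the supply price is 77 + (6) = 83.
Deadweight loss is the triangle between the curves from 6 to 9: (1/2)(98 - 83)(9 - 6) = 22.5.

22.50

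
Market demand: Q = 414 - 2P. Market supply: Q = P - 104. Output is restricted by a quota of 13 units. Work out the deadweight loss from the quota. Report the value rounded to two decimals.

2324.08

Rewriting demand in inverse form: P = 207 - 0.5Q.
Rewriting supply in inverse form: P = 104 + Q.
Without the quota, 207 - 0.5Q = 104 + Q gives Q* = 68.6667.
At Q = 13 the demand price is 207 - 0.5(13) = 200.5 and the supply price is 104 + (13) = 117.
DWL = (1/2)(gap between curves at 13) x (Q* - 13) = (1/2)(83.5)(55.6667) = 2324.0833.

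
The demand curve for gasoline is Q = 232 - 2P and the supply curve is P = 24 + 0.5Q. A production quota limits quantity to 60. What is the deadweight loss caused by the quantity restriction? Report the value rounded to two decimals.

512.00

Rewriting demand in inverse form: P = 116 - 0.5Q.
Unrestricted equilibrium: Q* = (116 - 24)/(0.5 + 0.5) = 92.
At Q = 60 the demand price is 116 - 0.5(60) = 86 and the supply price is 24 + 0.5(60) = 54.
Deadweight loss is the triangle between the curves from 60 to 92: (1/2)(86 - 54)(92 - 60) = 512.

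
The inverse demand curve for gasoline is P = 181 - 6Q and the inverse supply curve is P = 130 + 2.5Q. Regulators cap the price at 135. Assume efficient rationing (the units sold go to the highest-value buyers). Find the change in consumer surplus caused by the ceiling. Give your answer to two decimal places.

-28.00

Free-market equilibrium: 181 - 6Q = 130 + 2.5Q gives Q* = 6, P* = 145.
At the ceiling price 135, quantity supplied is (135 - 130)/2.5 = 2; supply is the short side, so Q = 2 trades at P = 135.
CS goes from (1/2)(6)(36) = 108 to 80 (computed as (181 - 135)(2) - (1/2)(6)(2)^2), a change of -28.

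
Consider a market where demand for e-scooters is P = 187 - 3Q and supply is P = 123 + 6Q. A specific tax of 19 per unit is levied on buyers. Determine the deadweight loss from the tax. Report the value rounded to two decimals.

20.06

Pre-tax equilibrium: 187 - 3Q = 123 + 6Q gives Q* = 7.1111, P* = 165.6667.
With the tax, buyers' net willingness to pay falls by 19: (187 - 19) - 3Q = 123 + 6Q, so Q_t = 5. Buyers pay P_b = 172; sellers receive P_s = P_b - 19 = 153.
Deadweight loss is the triangle between the curves from Q_t to Q*: (1/2)(7.1111 - 5)(19) = 20.0556.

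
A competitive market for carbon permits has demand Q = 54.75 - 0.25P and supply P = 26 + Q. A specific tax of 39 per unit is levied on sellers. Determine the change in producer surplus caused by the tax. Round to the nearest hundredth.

-270.66

Rewriting demand in inverse form: P = 219 - 4Q.
Pre-tax equilibrium: 219 - 4Q = 26 + Q gives Q* = 38.6, P* = 64.6.
A tax on sellers shifts supply up by 39: 219 - 4Q = 26 + Q + 39, so Q_t = 30.8. Buyers pay P_b = 95.8; sellers receive P_s = P_b - 39 = 56.8.
Producers lose the trapezoid between P_s and P* out to Q_t plus the triangle from Q_t to Q*: change in PS = 474.32 - 744.98 = -270.66.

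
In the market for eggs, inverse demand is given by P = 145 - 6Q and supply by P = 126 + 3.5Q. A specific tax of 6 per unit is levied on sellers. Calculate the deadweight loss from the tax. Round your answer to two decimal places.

Without the tax, 145 - 6Q = 126 + 3.5Q so Q* = 2 and P* = 133.
A tax on sellers shifts supply up by 6: 145 - 6Q = 126 + 3.5Q + 6, so Q_t = 1.3684. Buyers pay P_b = 136.7895; sellers receive P_s = P_b - 6 = 130.7895.
Deadweight loss is the triangle between the curves from Q_t to Q*: (1/2)(2 - 1.3684)(6) = 1.8947.

1.89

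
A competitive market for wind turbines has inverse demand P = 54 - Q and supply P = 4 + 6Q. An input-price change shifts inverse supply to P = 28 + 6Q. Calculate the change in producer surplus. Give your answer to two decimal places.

Initial equilibrium: Q_0 = 7.1429, P_0 = 46.8571; CS_0 = (1/2)(7.1429)(7.1429) = 25.5102, PS_0 = (1/2)(7.1429)(42.8571) = 153.0612.
New equilibrium: 54 - Q = 28 + 6Q gives Q_1 = 3.7143, P_1 = 50.2857; CS_1 = 6.898, PS_1 = 41.3878.
Change in producer surplus = 41.3878 - 153.0612 = -111.6735.

-111.67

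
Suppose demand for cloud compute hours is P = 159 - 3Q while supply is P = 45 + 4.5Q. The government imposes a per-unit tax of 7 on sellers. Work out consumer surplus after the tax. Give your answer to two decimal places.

Pre-tax equilibrium: 159 - 3Q = 45 + 4.5Q gives Q* = 15.2, P* = 113.4.
With the tax, sellers need 7 more per unit: 159 - 3Q = 45 + 4.5Q + 7, so Q_t = 14.2667. Buyers pay P_b = 116.2; sellers receive P_s = P_b - 7 = 109.2.
CS = (1/2)(Q_t)(159 - P_b) = (1/2)(14.2667)(42.8) = 305.3067.

305.31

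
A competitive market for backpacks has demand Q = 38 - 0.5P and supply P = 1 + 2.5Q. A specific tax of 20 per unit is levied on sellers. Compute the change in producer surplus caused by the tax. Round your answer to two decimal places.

Rewriting demand in inverse form: P = 76 - 2Q.
Without the tax, 76 - 2Q = 1 + 2.5Q so Q* = 16.6667 and P* = 42.6667.
A tax on sellers shifts supply up by 20: 76 - 2Q = 1 + 2.5Q + 20, so Q_t = 12.2222. Buyers pay P_b = 51.5556; sellers receive P_s = P_b - 20 = 31.5556.
Producers lose the trapezoid between P_s and P* out to Q_t plus the triangle from Q_t to Q*: change in PS = 186.7284 - 347.2222 = -160.4938.

-160.49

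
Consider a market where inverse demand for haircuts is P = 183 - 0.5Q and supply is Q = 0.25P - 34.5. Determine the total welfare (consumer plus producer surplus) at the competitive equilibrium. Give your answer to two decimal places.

Rewriting supply in inverse form: P = 138 + 4Q.
Set 183 - 0.5Q = 138 + 4Q, which gives 45 = 4.5Q, so Q* = 10 and P* = 183 - 0.5(10) = 178.
Total surplus is the full triangle between the curves from 0 to Q*: (1/2)(10)(183 - 138) = 225.

225.00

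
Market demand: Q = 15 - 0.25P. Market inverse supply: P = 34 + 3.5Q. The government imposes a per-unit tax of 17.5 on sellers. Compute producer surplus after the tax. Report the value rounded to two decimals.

Rewriting demand in inverse form: P = 60 - 4Q.
Without the tax, 60 - 4Q = 34 + 3.5Q so Q* = 3.4667 and P* = 46.1333.
With the tax, sellers need 17.5 more per unit: 60 - 4Q = 34 + 3.5Q + 17.5, so Q_t = 1.1333. Buyers pay P_b = 55.4667; sellers receive P_s = P_b - 17.5 = 37.9667.
Producer surplus is the triangle above supply below P_s: (1/2)(1.1333)(37.9667 - 34) = 2.2478.

2.25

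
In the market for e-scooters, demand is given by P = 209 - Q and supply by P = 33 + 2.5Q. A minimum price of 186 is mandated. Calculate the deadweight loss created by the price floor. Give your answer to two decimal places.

Without the control, 209 - Q = 33 + 2.5Q so Q* = 50.2857 and P* = 158.7143.
At P = 186, buyers demand (209 - 186)/1 = 23 while sellers would supply more, so the quantity traded is 23 at price 186.
At Q = 23 the demand price is 186 and the supply price is 90.5. Deadweight loss is the triangle between the curves from 23 to 50.2857: (1/2)(186 - 90.5)(50.2857 - 23) = 1302.8929.

1302.89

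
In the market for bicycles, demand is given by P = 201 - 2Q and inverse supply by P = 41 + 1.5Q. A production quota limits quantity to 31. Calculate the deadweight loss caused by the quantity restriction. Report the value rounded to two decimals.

Without the quota, 201 - 2Q = 41 + 1.5Q gives Q* = 45.7143.
At Q = 31 the demand price is 201 - 2(31) = 139 and the supply price is 41 + 1.5(31) = 87.5.
DWL = (1/2)(gap between curves at 31) x (Q* - 31) = (1/2)(51.5)(14.7143) = 378.8929.

378.89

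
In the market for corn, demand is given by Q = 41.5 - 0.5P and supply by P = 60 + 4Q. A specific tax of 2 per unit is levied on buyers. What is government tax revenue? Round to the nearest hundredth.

7.00

Rewriting demand in inverse form: P = 83 - 2Q.
Pre-tax equilibrium: 83 - 2Q = 60 + 4Q gives Q* = 3.8333, P* = 75.3333.
With the tax, buyers' net willingness to pay falls by 2: (83 - 2) - 2Q = 60 + 4Q, so Q_t = 3.5. Buyers pay P_b = 76; sellers receive P_s = P_b - 2 = 74.
Tax revenue = t x Q_t = 2 x 3.5 = 7.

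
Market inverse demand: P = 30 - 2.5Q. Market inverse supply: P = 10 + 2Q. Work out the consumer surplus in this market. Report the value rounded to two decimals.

Setting demand equal to supply, 20 = 4.5Q, so Q* = 4.4444 and P* = 18.8889.
CS is the area between the demand curve and P* from 0 to Q*: (1/2)(4.4444)(11.1111) = 24.6914.

24.69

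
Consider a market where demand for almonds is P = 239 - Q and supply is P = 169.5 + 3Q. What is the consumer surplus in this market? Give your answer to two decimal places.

Set 239 - Q = 169.5 + 3Q, which gives 69.5 = 4Q, so Q* = 17.375 and P* = 239 - (17.375) = 221.625.
The demand choke price is 239, so CS = (1/2)(Q*)(239 - P*) = (1/2)(17.375)(17.375) = 150.9453.

150.95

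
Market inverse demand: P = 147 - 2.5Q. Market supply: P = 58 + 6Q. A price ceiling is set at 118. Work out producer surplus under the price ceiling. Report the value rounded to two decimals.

Without the control, 147 - 2.5Q = 58 + 6Q so Q* = 10.4706 and P* = 120.8235.
At the ceiling price 118, quantity supplied is (118 - 58)/6 = 10; supply is the short side, so Q = 10 trades at P = 118.
PS is the triangle above supply below 118: (1/2)(10)(118 - 58) = 300.

300.00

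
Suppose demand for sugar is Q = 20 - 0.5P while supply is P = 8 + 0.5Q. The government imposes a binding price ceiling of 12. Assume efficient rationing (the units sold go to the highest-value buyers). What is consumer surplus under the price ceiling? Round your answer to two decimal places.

Rewriting demand in inverse form: P = 40 - 2Q.
Free-market equilibrium: 40 - 2Q = 8 + 0.5Q gives Q* = 12.8, P* = 14.4.
At the ceiling price 12, quantity supplied is (12 - 8)/0.5 = 8; supply is the short side, so Q = 8 trades at P = 12.
The demand price at Q = 8 is 24. CS is the trapezoid between demand and 12 over [0, 8]: (1/2)[(40 - 12) + (24 - 12)](8) = 160.

160.00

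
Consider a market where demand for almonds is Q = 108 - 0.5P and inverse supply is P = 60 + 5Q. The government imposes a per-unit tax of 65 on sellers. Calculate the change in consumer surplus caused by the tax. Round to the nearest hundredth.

Rewriting demand in inverse form: P = 216 - 2Q.
Without the tax, 216 - 2Q = 60 + 5Q so Q* = 22.2857 and P* = 171.4286.
A tax on sellers shifts supply up by 65: 216 - 2Q = 60 + 5Q + 65, so Q_t = 13. Buyers pay P_b = 190; sellers receive P_s = P_b - 65 = 125.
CS falls from (1/2)(22.2857)(44.5714) = 496.6531 to (1/2)(13)(26) = 169, a change of -327.6531.

-327.65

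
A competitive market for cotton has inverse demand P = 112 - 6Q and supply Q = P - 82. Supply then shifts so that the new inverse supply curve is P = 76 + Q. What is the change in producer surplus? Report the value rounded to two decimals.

Rewriting supply in inverse form: P = 82 + Q.
Initial equilibrium: Q_0 = 4.2857, P_0 = 86.2857; CS_0 = (1/2)(4.2857)(25.7143) = 55.102, PS_0 = (1/2)(4.2857)(4.2857) = 9.1837.
New equilibrium: 112 - 6Q = 76 + Q gives Q_1 = 5.1429, P_1 = 81.1429; CS_1 = 79.3469, PS_1 = 13.2245.
Change in producer surplus = 13.2245 - 9.1837 = 4.0408.

4.04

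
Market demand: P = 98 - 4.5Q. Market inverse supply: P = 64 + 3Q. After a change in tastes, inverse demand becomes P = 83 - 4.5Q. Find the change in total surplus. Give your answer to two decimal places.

-53.00

Initial equilibrium: Q_0 = 4.5333, P_0 = 77.6; CS_0 = (1/2)(4.5333)(20.4) = 46.24, PS_0 = (1/2)(4.5333)(13.6) = 30.8267.
New equilibrium: 83 - 4.5Q = 64 + 3Q gives Q_1 = 2.5333, P_1 = 71.6; CS_1 = 14.44, PS_1 = 9.6267.
Change in total surplus = (14.44 + 9.6267) - (46.24 + 30.8267) = -53.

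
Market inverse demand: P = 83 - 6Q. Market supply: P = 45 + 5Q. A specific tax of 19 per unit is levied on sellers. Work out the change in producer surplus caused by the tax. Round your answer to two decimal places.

-22.38

Without the tax, 83 - 6Q = 45 + 5Q so Q* = 3.4545 and P* = 62.2727.
With the tax, sellers need 19 more per unit: 83 - 6Q = 45 + 5Q + 19, so Q_t = 1.7273. Buyers pay P_b = 72.6364; sellers receive P_s = P_b - 19 = 53.6364.
Producers lose the trapezoid between P_s and P* out to Q_t plus the triangle from Q_t to Q*: change in PS = 7.4587 - 29.8347 = -22.376.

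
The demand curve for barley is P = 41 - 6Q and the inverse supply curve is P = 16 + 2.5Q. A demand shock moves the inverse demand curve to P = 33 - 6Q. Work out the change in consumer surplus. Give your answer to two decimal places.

Initial equilibrium: Q_0 = 2.9412, P_0 = 23.3529; CS_0 = (1/2)(2.9412)(17.6471) = 25.9516, PS_0 = (1/2)(2.9412)(7.3529) = 10.8131.
New equilibrium: 33 - 6Q = 16 + 2.5Q gives Q_1 = 2, P_1 = 21; CS_1 = 12, PS_1 = 5.
Change in consumer surplus = 12 - 25.9516 = -13.9516.

-13.95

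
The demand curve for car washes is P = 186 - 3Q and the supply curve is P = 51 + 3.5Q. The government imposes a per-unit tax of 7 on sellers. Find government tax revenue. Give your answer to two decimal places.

Without the tax, 186 - 3Q = 51 + 3.5Q so Q* = 20.7692 and P* = 123.6923.
A tax on sellers shifts supply up by 7: 186 - 3Q = 51 + 3.5Q + 7, so Q_t = 19.6923. Buyers pay P_b = 126.9231; sellers receive P_s = P_b - 7 = 119.9231.
Tax revenue = t x Q_t = 7 x 19.6923 = 137.8462.

137.85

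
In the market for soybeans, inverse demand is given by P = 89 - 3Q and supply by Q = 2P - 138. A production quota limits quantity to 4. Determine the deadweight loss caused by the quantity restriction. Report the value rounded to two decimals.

Rewriting supply in inverse form: P = 69 + 0.5Q.
Without the quota, 89 - 3Q = 69 + 0.5Q gives Q* = 5.7143.
At Q = 4 the demand price is 89 - 3(4) = 77 and the supply price is 69 + 0.5(4) = 71.
Deadweight loss is the triangle between the curves from 4 to 5.7143: (1/2)(77 - 71)(5.7143 - 4) = 5.1429.

5.14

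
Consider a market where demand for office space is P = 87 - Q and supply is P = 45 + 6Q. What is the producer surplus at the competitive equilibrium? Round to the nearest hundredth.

Setting demand equal to supply, 42 = 7Q, so Q* = 6 and P* = 81.
Producer surplus is the triangle above supply below P*: (1/2)(6)(81 - 45) = (1/2)(6)(36) = 108.

108.00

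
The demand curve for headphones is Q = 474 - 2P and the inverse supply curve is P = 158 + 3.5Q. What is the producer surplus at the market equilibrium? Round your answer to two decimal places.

Rewriting demand in inverse form: P = 237 - 0.5Q.
Equilibrium: 237 - 0.5Q = 158 + 3.5Q, so Q* = 19.75 and P* = 227.125.
Producer surplus is the triangle above supply below P*: (1/2)(19.75)(227.125 - 158) = (1/2)(19.75)(69.125) = 682.6094.

682.61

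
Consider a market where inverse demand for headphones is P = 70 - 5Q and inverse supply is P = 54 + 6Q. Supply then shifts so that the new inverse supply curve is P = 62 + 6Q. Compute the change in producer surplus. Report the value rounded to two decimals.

Initial equilibrium: Q_0 = 1.4545, P_0 = 62.7273; CS_0 = (1/2)(1.4545)(7.2727) = 5.2893, PS_0 = (1/2)(1.4545)(8.7273) = 6.3471.
New equilibrium: 70 - 5Q = 62 + 6Q gives Q_1 = 0.7273, P_1 = 66.3636; CS_1 = 1.3223, PS_1 = 1.5868.
Change in producer surplus = 1.5868 - 6.3471 = -4.7603.

-4.76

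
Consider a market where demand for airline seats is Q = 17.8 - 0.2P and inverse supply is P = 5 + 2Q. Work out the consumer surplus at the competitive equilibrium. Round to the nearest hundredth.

360.00

Rewriting demand in inverse form: P = 89 - 5Q.
Set 89 - 5Q = 5 + 2Q, which gives 84 = 7Q, so Q* = 12 and P* = 89 - 5(12) = 29.
Consumer surplus is the triangle under demand above P*: (1/2)(12)(89 - 29) = (1/2)(12)(60) = 360.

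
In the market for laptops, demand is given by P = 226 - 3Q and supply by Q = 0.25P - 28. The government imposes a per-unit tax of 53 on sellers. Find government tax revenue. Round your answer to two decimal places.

Rewriting supply in inverse form: P = 112 + 4Q.
Without the tax, 226 - 3Q = 112 + 4Q so Q* = 16.2857 and P* = 177.1429.
A tax on sellers shifts supply up by 53: 226 - 3Q = 112 + 4Q + 53, so Q_t = 8.7143. Buyers pay P_b = 199.8571; sellers receive P_s = P_b - 53 = 146.8571.
Tax revenue = t x Q_t = 53 x 8.7143 = 461.8571.

461.86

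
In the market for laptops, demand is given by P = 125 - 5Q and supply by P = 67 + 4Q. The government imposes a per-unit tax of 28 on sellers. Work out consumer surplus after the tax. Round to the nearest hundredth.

27.78

Without the tax, 125 - 5Q = 67 + 4Q so Q* = 6.4444 and P* = 92.7778.
With the tax, sellers need 28 more per unit: 125 - 5Q = 67 + 4Q + 28, so Q_t = 3.3333. Buyers pay P_b = 108.3333; sellers receive P_s = P_b - 28 = 80.3333.
Consumer surplus is the triangle under demand above P_b: (1/2)(3.3333)(125 - 108.3333) = 27.7778.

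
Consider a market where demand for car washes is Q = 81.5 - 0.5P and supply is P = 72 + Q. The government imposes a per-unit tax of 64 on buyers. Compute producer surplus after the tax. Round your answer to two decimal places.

40.50

Rewriting demand in inverse form: P = 163 - 2Q.
Without the tax, 163 - 2Q = 72 + Q so Q* = 30.3333 and P* = 102.3333.
A tax on buyers shifts demand down by 64: (163 - 64) - 2Q = 72 + Q, so Q_t = 9. Buyers pay P_b = 145; sellers receive P_s = P_b - 64 = 81.
Producer surplus is the triangle above supply below P_s: (1/2)(9)(81 - 72) = 40.5.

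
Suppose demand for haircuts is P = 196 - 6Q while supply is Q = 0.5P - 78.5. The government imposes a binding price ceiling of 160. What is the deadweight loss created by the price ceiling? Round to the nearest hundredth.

45.56

Rewriting supply in inverse form: P = 157 + 2Q.
Without the control, 196 - 6Q = 157 + 2Q so Q* = 4.875 and P* = 166.75.
At P = 160, sellers supply (160 - 157)/2 = 1.5 while buyers want more, so the quantity traded is 1.5 at price 160.
The lost-trades triangle has base Q* - 1.5 = 3.375 and height equal to the gap between the curves at Q = 1.5, which is 187 - 160 = 27. DWL = (1/2)(3.375)(27) = 45.5625.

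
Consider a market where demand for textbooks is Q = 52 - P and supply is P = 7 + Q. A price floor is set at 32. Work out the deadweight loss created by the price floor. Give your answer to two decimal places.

6.25

Rewriting demand in inverse form: P = 52 - Q.
Free-market equilibrium: 52 - Q = 7 + Q gives Q* = 22.5, P* = 29.5.
At P = 32, buyers demand (52 - 32)/1 = 20 while sellers would supply more, so the quantity traded is 20 at price 32.
At Q = 20 the demand price is 32 and the supply price is 27. Deadweight loss is the triangle between the curves from 20 to 22.5: (1/2)(32 - 27)(22.5 - 20) = 6.25.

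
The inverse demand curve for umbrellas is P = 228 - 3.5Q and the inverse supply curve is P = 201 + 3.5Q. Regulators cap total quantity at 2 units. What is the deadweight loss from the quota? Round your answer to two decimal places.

Unrestricted equilibrium: Q* = (228 - 201)/(3.5 + 3.5) = 3.8571.
At Q = 2 the demand price is 228 - 3.5(2) = 221 and the supply price is 201 + 3.5(2) = 208.
DWL = (1/2)(gap between curves at 2) x (Q* - 2) = (1/2)(13)(1.8571) = 12.0714.

12.07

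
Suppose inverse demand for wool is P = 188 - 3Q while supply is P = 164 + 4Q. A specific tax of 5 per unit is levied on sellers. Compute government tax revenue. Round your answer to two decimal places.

13.57

Pre-tax equilibrium: 188 - 3Q = 164 + 4Q gives Q* = 3.4286, P* = 177.7143.
A tax on sellers shifts supply up by 5: 188 - 3Q = 164 + 4Q + 5, so Q_t = 2.7143. Buyers pay P_b = 179.8571; sellers receive P_s = P_b - 5 = 174.8571.
Revenue is the tax times quantity traded: 5 x 2.7143 = 13.5714.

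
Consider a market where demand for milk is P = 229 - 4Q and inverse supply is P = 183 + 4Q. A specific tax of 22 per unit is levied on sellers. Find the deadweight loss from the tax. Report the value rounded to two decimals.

30.25

Pre-tax equilibrium: 229 - 4Q = 183 + 4Q gives Q* = 5.75, P* = 206.
With the tax, sellers need 22 more per unit: 229 - 4Q = 183 + 4Q + 22, so Q_t = 3. Buyers pay P_b = 217; sellers receive P_s = P_b - 22 = 195.
The welfare triangle lost has base Q* - Q_t = 2.75 and height t = 22, so DWL = (1/2)(2.75)(22) = 30.25.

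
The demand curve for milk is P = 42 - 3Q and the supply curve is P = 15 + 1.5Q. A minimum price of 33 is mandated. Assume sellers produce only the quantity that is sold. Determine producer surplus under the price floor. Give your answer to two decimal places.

Free-market equilibrium: 42 - 3Q = 15 + 1.5Q gives Q* = 6, P* = 24.
At the floor price 33, quantity demanded is (42 - 33)/3 = 3; demand is the short side, so Q = 3 trades at P = 33.
The supply price at Q = 3 is 19.5. PS is the trapezoid between 33 and supply over [0, 3]: (1/2)[(33 - 15) + (33 - 19.5)](3) = 47.25.

47.25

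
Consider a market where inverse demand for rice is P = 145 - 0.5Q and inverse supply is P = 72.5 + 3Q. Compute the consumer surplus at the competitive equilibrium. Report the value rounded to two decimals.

107.27

Equilibrium: 145 - 0.5Q = 72.5 + 3Q, so Q* = 20.7143 and P* = 134.6429.
The demand choke price is 145, so CS = (1/2)(Q*)(145 - P*) = (1/2)(20.7143)(10.3571) = 107.2704.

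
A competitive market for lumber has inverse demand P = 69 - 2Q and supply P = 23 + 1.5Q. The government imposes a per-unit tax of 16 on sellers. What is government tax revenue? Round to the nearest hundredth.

Pre-tax equilibrium: 69 - 2Q = 23 + 1.5Q gives Q* = 13.1429, P* = 42.7143.
A tax on sellers shifts supply up by 16: 69 - 2Q = 23 + 1.5Q + 16, so Q_t = 8.5714. Buyers pay P_b = 51.8571; sellers receive P_s = P_b - 16 = 35.8571.
Tax revenue = t x Q_t = 16 x 8.5714 = 137.1429.

137.14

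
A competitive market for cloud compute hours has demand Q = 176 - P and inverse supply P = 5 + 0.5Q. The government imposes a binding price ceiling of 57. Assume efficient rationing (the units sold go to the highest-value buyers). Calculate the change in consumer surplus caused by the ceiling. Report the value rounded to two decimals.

470.00

Rewriting demand in inverse form: P = 176 - Q.
Without the control, 176 - Q = 5 + 0.5Q so Q* = 114 and P* = 62.
At P = 57, sellers supply (57 - 5)/0.5 = 104 while buyers want more, so the quantity traded is 104 at price 57.
CS goes from (1/2)(114)(114) = 6498 to 6968 (computed as (176 - 57)(104) - (1/2)(1)(104)^2), a change of 470.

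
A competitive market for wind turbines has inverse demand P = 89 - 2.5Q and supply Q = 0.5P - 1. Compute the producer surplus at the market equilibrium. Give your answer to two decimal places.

373.78

Rewriting supply in inverse form: P = 2 + 2Q.
Set 89 - 2.5Q = 2 + 2Q, which gives 87 = 4.5Q, so Q* = 19.3333 and P* = 89 - 2.5(19.3333) = 40.6667.
Producer surplus is the triangle above supply below P*: (1/2)(19.3333)(40.6667 - 2) = (1/2)(19.3333)(38.6667) = 373.7778.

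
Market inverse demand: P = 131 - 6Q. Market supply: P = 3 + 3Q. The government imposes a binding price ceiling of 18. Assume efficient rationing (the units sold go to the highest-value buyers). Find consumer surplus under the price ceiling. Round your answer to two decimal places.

490.00

Free-market equilibrium: 131 - 6Q = 3 + 3Q gives Q* = 14.2222, P* = 45.6667.
At P = 18, sellers supply (18 - 3)/3 = 5 while buyers want more, so the quantity traded is 5 at price 18.
The demand price at Q = 5 is 101. CS is the trapezoid between demand and 18 over [0, 5]: (1/2)[(131 - 18) + (101 - 18)](5) = 490.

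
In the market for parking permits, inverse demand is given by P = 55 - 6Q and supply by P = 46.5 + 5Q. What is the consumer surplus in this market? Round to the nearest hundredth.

1.79

Setting demand equal to supply, 8.5 = 11Q, so Q* = 0.7727 and P* = 50.3636.
The demand choke price is 55, so CS = (1/2)(Q*)(55 - P*) = (1/2)(0.7727)(4.6364) = 1.7913.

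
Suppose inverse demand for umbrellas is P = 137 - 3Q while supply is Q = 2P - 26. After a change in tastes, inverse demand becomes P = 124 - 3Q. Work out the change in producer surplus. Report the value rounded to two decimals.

Rewriting supply in inverse form: P = 13 + 0.5Q.
Initial equilibrium: Q_0 = 35.4286, P_0 = 30.7143; CS_0 = (1/2)(35.4286)(106.2857) = 1882.7755, PS_0 = (1/2)(35.4286)(17.7143) = 313.7959.
New equilibrium: 124 - 3Q = 13 + 0.5Q gives Q_1 = 31.7143, P_1 = 28.8571; CS_1 = 1508.6939, PS_1 = 251.449.
Change in producer surplus = 251.449 - 313.7959 = -62.3469.

-62.35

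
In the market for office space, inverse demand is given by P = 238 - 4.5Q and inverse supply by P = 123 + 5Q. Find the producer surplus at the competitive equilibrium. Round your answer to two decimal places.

366.34

Equilibrium: 238 - 4.5Q = 123 + 5Q, so Q* = 12.1053 and P* = 183.5263.
The supply curve's price intercept is 123, so PS = (1/2)(Q*)(P* - 123) = (1/2)(12.1053)(60.5263) = 366.3435.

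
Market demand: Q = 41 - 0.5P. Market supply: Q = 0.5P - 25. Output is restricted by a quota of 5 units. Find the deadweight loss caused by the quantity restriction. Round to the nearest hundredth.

Rewriting demand in inverse form: P = 82 - 2Q.
Rewriting supply in inverse form: P = 50 + 2Q.
Unrestricted equilibrium: Q* = (82 - 50)/(2 + 2) = 8.
At Q = 5 the demand price is 82 - 2(5) = 72 and the supply price is 50 + 2(5) = 60.
Deadweight loss is the triangle between the curves from 5 to 8: (1/2)(72 - 60)(8 - 5) = 18.

18.00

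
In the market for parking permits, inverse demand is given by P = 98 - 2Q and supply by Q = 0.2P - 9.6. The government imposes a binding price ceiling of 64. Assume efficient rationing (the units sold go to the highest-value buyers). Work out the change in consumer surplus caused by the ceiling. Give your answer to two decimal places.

Rewriting supply in inverse form: P = 48 + 5Q.
Free-market equilibrium: 98 - 2Q = 48 + 5Q gives Q* = 7.1429, P* = 83.7143.
At P = 64, sellers supply (64 - 48)/5 = 3.2 while buyers want more, so the quantity traded is 3.2 at price 64.
CS goes from (1/2)(7.1429)(14.2857) = 51.0204 to 98.56 (computed as (98 - 64)(3.2) - (1/2)(2)(3.2)^2), a change of 47.5396.

47.54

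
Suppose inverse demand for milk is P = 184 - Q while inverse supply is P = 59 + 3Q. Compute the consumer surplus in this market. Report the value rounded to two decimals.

488.28

Set 184 - Q = 59 + 3Q, which gives 125 = 4Q, so Q* = 31.25 and P* = 184 - (31.25) = 152.75.
Consumer surplus is the triangle under demand above P*: (1/2)(31.25)(184 - 152.75) = (1/2)(31.25)(31.25) = 488.2812.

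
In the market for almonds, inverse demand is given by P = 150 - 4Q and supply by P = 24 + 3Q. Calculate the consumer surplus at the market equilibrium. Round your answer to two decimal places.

648.00

Setting demand equal to supply, 126 = 7Q, so Q* = 18 and P* = 78.
Consumer surplus is the triangle under demand above P*: (1/2)(18)(150 - 78) = (1/2)(18)(72) = 648.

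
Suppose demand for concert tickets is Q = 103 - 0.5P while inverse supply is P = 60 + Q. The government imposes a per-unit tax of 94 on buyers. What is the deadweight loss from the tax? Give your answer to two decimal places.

1472.67

Rewriting demand in inverse form: P = 206 - 2Q.
Without the tax, 206 - 2Q = 60 + Q so Q* = 48.6667 and P* = 108.6667.
With the tax, buyers' net willingness to pay falls by 94: (206 - 94) - 2Q = 60 + Q, so Q_t = 17.3333. Buyers pay P_b = 171.3333; sellers receive P_s = P_b - 94 = 77.3333.
Deadweight loss is the triangle between the curves from Q_t to Q*: (1/2)(48.6667 - 17.3333)(94) = 1472.6667.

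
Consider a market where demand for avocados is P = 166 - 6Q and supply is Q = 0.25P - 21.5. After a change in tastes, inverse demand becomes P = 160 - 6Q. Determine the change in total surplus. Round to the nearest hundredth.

Rewriting supply in inverse form: P = 86 + 4Q.
Initial equilibrium: Q_0 = 8, P_0 = 118; CS_0 = (1/2)(8)(48) = 192, PS_0 = (1/2)(8)(32) = 128.
New equilibrium: 160 - 6Q = 86 + 4Q gives Q_1 = 7.4, P_1 = 115.6; CS_1 = 164.28, PS_1 = 109.52.
Change in total surplus = (164.28 + 109.52) - (192 + 128) = -46.2.

-46.20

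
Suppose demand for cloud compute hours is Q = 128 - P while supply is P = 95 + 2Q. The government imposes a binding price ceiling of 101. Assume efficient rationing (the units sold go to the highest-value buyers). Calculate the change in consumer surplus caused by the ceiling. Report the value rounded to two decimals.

16.00

Rewriting demand in inverse form: P = 128 - Q.
Without the control, 128 - Q = 95 + 2Q so Q* = 11 and P* = 117.
At P = 101, sellers supply (101 - 95)/2 = 3 while buyers want more, so the quantity traded is 3 at price 101.
CS goes from (1/2)(11)(11) = 60.5 to 76.5 (computed as (128 - 101)(3) - (1/2)(1)(3)^2), a change of 16.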